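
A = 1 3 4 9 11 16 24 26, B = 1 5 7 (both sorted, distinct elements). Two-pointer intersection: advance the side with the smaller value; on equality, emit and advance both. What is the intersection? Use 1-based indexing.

[i=1,j=1] 1==1 emit → i++,j++
[i=2,j=2] 3<5 → i++
[i=3,j=2] 4<5 → i++
[i=4,j=2] 9>5 → j++
[i=4,j=3] 9>7 → j++

intersection = [1]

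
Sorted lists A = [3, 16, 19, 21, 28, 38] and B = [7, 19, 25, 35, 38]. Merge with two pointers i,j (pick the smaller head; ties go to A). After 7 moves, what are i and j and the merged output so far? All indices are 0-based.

i=4, j=3, merged so far=[3, 7, 16, 19, 19, 21, 25]

[i=0,j=0] A[i]=3<=B[j]=7 take 3 → i++
[i=1,j=0] A[i]=16>B[j]=7 take 7 → j++
[i=1,j=1] A[i]=16<=B[j]=19 take 16 → i++
[i=2,j=1] A[i]=19<=B[j]=19 take 19 → i++
[i=3,j=1] A[i]=21>B[j]=19 take 19 → j++
[i=3,j=2] A[i]=21<=B[j]=25 take 21 → i++
[i=4,j=2] A[i]=28>B[j]=25 take 25 → j++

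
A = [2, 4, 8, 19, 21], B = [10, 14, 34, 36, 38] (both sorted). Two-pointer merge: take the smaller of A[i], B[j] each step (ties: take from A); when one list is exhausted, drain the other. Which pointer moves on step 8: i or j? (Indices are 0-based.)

j

i=0 j=0: A[i]=2<=B[j]=10 take 2, i++
i=1 j=0: A[i]=4<=B[j]=10 take 4, i++
i=2 j=0: A[i]=8<=B[j]=10 take 8, i++
i=3 j=0: A[i]=19>B[j]=10 take 10, j++
i=3 j=1: A[i]=19>B[j]=14 take 14, j++
i=3 j=2: A[i]=19<=B[j]=34 take 19, i++
i=4 j=2: A[i]=21<=B[j]=34 take 21, i++
i=5 j=2: A done, take B[j]=34, j++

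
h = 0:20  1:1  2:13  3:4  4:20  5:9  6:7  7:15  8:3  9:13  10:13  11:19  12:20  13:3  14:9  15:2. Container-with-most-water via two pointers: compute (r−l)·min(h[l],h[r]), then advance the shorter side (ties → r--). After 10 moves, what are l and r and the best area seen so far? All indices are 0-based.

l=0, r=5, best area=240

l=0 r=15: min(20,2)*15=30 best=30 *, r--
l=0 r=14: min(20,9)*14=126 best=126 *, r--
l=0 r=13: min(20,3)*13=39 best=126, r--
l=0 r=12: min(20,20)*12=240 best=240 *, r--
l=0 r=11: min(20,19)*11=209 best=240, r--
l=0 r=10: min(20,13)*10=130 best=240, r--
l=0 r=9: min(20,13)*9=117 best=240, r--
l=0 r=8: min(20,3)*8=24 best=240, r--
l=0 r=7: min(20,15)*7=105 best=240, r--
l=0 r=6: min(20,7)*6=42 best=240, r--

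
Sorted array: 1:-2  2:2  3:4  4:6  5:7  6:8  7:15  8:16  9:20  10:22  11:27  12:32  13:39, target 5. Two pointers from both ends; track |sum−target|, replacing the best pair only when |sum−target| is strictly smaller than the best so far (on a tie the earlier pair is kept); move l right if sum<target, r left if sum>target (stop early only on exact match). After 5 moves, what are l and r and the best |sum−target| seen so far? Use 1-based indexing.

l=1 r=13: -2+39=37 d=32 *, r--
l=1 r=12: -2+32=30 d=25 *, r--
l=1 r=11: -2+27=25 d=20 *, r--
l=1 r=10: -2+22=20 d=15 *, r--
l=1 r=9: -2+20=18 d=13 *, r--

l=1, r=8, best |Δ|=13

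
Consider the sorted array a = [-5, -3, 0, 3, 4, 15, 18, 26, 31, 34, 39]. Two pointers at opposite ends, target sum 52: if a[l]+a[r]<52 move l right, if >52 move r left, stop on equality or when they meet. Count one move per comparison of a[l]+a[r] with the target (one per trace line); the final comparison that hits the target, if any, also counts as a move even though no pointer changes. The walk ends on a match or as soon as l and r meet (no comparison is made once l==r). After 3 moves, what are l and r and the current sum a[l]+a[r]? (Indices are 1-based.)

l=4, r=11, sum=42

l=1 r=11: -5+39=34 <52, l++
l=2 r=11: -3+39=36 <52, l++
l=3 r=11: 0+39=39 <52, l++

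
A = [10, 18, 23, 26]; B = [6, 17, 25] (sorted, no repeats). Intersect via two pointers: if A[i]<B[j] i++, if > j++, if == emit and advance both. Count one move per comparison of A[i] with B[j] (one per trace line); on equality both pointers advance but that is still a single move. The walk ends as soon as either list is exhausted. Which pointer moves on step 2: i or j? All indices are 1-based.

i

[i=1,j=1] 10>6 → j++
[i=1,j=2] 10<17 → i++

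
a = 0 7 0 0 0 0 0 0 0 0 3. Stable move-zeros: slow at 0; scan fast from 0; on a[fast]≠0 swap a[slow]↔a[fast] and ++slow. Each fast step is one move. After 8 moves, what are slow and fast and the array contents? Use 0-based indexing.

(s=0,f=0) a[fast]=0 → fast++
(s=0,f=1) a[fast]=7≠0 swap→a[0]=7 → slow++,fast++
(s=1,f=2) a[fast]=0 → fast++
(s=1,f=3) a[fast]=0 → fast++
(s=1,f=4) a[fast]=0 → fast++
(s=1,f=5) a[fast]=0 → fast++
(s=1,f=6) a[fast]=0 → fast++
(s=1,f=7) a[fast]=0 → fast++

slow=1, fast=8, a=[7, 0, 0, 0, 0, 0, 0, 0, 0, 0, 3]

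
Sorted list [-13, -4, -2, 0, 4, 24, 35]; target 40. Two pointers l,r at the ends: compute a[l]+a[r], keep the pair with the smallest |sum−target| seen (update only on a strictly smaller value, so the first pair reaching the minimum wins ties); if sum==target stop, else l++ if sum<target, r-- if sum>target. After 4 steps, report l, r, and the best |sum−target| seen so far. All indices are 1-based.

l=5, r=7, best |Δ|=5

l=1 r=7: -13+35=22 d=18 *, l++
l=2 r=7: -4+35=31 d=9 *, l++
l=3 r=7: -2+35=33 d=7 *, l++
l=4 r=7: 0+35=35 d=5 *, l++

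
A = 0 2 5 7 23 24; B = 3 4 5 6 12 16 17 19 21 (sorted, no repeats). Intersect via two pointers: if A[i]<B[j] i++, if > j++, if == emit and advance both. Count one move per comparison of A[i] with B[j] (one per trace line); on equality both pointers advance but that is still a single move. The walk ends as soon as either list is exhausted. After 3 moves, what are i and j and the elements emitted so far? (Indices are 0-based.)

i=2, j=1, emitted=[]

[i=0,j=0] 0<3 → i++
[i=1,j=0] 2<3 → i++
[i=2,j=0] 5>3 → j++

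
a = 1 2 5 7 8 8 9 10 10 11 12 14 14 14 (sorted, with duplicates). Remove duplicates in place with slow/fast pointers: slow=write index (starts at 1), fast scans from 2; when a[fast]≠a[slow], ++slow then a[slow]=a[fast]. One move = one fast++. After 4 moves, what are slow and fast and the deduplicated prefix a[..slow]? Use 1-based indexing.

slow=5, fast=6, prefix=[1, 2, 5, 7, 8]

slow=1 fast=2: a[fast]=2≠a[slow]=1 write a[2]=2, slow++,fast++
slow=2 fast=3: a[fast]=5≠a[slow]=2 write a[3]=5, slow++,fast++
slow=3 fast=4: a[fast]=7≠a[slow]=5 write a[4]=7, slow++,fast++
slow=4 fast=5: a[fast]=8≠a[slow]=7 write a[5]=8, slow++,fast++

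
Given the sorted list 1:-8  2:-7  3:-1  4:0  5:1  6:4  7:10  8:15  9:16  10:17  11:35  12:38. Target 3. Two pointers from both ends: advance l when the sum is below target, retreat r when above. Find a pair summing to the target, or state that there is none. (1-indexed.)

[1,12] -8+38=30 >3 → r--
[1,11] -8+35=27 >3 → r--
[1,10] -8+17=9 >3 → r--
[1,9] -8+16=8 >3 → r--
[1,8] -8+15=7 >3 → r--
[1,7] -8+10=2 <3 → l++
[2,7] -7+10=3 → found

(-7, 10)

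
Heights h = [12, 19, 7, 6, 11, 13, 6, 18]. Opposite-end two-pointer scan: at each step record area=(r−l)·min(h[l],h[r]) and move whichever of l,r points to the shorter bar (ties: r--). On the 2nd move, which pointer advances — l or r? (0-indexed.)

l=0 r=7: min(12,18)*7=84 best=84 *, l++
l=1 r=7: min(19,18)*6=108 best=108 *, r--

r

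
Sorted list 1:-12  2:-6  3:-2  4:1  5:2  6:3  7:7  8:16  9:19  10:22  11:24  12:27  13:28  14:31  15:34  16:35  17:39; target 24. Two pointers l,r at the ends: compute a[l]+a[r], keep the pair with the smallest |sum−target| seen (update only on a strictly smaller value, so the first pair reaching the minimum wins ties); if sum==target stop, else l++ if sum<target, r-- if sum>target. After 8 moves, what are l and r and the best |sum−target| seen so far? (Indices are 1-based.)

[1,17] -12+39=27 d=3 * → r--
[1,16] -12+35=23 d=1 * → l++
[2,16] -6+35=29 d=5 → r--
[2,15] -6+34=28 d=4 → r--
[2,14] -6+31=25 d=1 → r--
[2,13] -6+28=22 d=2 → l++
[3,13] -2+28=26 d=2 → r--
[3,12] -2+27=25 d=1 → r--

l=3, r=11, best |Δ|=1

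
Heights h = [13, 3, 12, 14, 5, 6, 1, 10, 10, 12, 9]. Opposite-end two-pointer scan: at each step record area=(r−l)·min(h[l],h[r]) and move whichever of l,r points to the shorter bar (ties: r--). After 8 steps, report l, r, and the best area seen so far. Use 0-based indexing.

l=1, r=3, best area=108

l=0 r=10: min(13,9)*10=90 best=90 *, r--
l=0 r=9: min(13,12)*9=108 best=108 *, r--
l=0 r=8: min(13,10)*8=80 best=108, r--
l=0 r=7: min(13,10)*7=70 best=108, r--
l=0 r=6: min(13,1)*6=6 best=108, r--
l=0 r=5: min(13,6)*5=30 best=108, r--
l=0 r=4: min(13,5)*4=20 best=108, r--
l=0 r=3: min(13,14)*3=39 best=108, l++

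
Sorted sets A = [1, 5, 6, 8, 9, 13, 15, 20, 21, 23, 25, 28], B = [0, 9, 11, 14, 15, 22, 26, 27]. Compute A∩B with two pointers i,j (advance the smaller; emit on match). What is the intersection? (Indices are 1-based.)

intersection = [9, 15]

i=1 j=1: 1>0, j++
i=1 j=2: 1<9, i++
i=2 j=2: 5<9, i++
i=3 j=2: 6<9, i++
i=4 j=2: 8<9, i++
i=5 j=2: 9==9 emit, i++,j++
i=6 j=3: 13>11, j++
i=6 j=4: 13<14, i++
i=7 j=4: 15>14, j++
i=7 j=5: 15==15 emit, i++,j++
i=8 j=6: 20<22, i++
i=9 j=6: 21<22, i++
i=10 j=6: 23>22, j++
i=10 j=7: 23<26, i++
i=11 j=7: 25<26, i++
i=12 j=7: 28>26, j++
i=12 j=8: 28>27, j++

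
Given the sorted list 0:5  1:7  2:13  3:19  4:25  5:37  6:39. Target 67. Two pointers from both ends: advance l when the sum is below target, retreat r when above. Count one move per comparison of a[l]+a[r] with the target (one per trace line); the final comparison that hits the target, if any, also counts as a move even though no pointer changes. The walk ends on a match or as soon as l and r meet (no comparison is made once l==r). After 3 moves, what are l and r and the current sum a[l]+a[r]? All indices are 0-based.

l=3, r=6, sum=58

[0,6] 5+39=44 <67 → l++
[1,6] 7+39=46 <67 → l++
[2,6] 13+39=52 <67 → l++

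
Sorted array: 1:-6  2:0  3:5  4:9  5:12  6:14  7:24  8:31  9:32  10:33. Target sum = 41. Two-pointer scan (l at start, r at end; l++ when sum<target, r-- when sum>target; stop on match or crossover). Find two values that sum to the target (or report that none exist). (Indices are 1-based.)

[1,10] -6+33=27 <41 → l++
[2,10] 0+33=33 <41 → l++
[3,10] 5+33=38 <41 → l++
[4,10] 9+33=42 >41 → r--
[4,9] 9+32=41 → found

(9, 32)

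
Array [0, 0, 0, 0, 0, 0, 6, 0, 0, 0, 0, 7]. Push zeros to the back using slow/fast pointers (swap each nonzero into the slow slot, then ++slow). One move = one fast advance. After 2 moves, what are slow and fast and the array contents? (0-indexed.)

(s=0,f=0) a[fast]=0 → fast++
(s=0,f=1) a[fast]=0 → fast++

slow=0, fast=2, a=[0, 0, 0, 0, 0, 0, 6, 0, 0, 0, 0, 7]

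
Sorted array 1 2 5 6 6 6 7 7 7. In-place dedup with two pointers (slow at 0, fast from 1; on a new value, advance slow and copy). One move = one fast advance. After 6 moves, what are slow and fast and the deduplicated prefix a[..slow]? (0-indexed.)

slow=0 fast=1: a[fast]=2≠a[slow]=1 write a[1]=2, slow++,fast++
slow=1 fast=2: a[fast]=5≠a[slow]=2 write a[2]=5, slow++,fast++
slow=2 fast=3: a[fast]=6≠a[slow]=5 write a[3]=6, slow++,fast++
slow=3 fast=4: a[fast]=6=a[slow] dup, fast++
slow=3 fast=5: a[fast]=6=a[slow] dup, fast++
slow=3 fast=6: a[fast]=7≠a[slow]=6 write a[4]=7, slow++,fast++

slow=4, fast=7, prefix=[1, 2, 5, 6, 7]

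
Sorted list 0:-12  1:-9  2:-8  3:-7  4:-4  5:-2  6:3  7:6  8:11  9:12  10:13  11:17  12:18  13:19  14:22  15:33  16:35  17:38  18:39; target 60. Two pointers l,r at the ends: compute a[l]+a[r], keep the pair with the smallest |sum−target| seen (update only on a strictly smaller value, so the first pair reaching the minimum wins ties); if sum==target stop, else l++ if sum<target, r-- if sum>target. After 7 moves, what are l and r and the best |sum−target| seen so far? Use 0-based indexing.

l=7, r=18, best |Δ|=18

l=0 r=18: -12+39=27 d=33 *, l++
l=1 r=18: -9+39=30 d=30 *, l++
l=2 r=18: -8+39=31 d=29 *, l++
l=3 r=18: -7+39=32 d=28 *, l++
l=4 r=18: -4+39=35 d=25 *, l++
l=5 r=18: -2+39=37 d=23 *, l++
l=6 r=18: 3+39=42 d=18 *, l++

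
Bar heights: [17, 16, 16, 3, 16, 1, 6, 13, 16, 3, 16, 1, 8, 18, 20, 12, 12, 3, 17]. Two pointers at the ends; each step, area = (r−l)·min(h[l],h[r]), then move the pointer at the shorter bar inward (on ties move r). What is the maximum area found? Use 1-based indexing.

max area = 306

[1,19] min(17,17)*18=306 best=306 * → r--
[1,18] min(17,3)*17=51 best=306 → r--
[1,17] min(17,12)*16=192 best=306 → r--
[1,16] min(17,12)*15=180 best=306 → r--
[1,15] min(17,20)*14=238 best=306 → l++
[2,15] min(16,20)*13=208 best=306 → l++
[3,15] min(16,20)*12=192 best=306 → l++
[4,15] min(3,20)*11=33 best=306 → l++
[5,15] min(16,20)*10=160 best=306 → l++
[6,15] min(1,20)*9=9 best=306 → l++
[7,15] min(6,20)*8=48 best=306 → l++
[8,15] min(13,20)*7=91 best=306 → l++
[9,15] min(16,20)*6=96 best=306 → l++
[10,15] min(3,20)*5=15 best=306 → l++
[11,15] min(16,20)*4=64 best=306 → l++
[12,15] min(1,20)*3=3 best=306 → l++
[13,15] min(8,20)*2=16 best=306 → l++
[14,15] min(18,20)*1=18 best=306 → l++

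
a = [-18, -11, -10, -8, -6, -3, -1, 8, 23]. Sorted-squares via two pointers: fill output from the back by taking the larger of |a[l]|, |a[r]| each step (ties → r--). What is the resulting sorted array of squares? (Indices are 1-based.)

l=1 r=9: |-18|<=|23| out[9]=529, r--
l=1 r=8: |-18|>|8| out[8]=324, l++
l=2 r=8: |-11|>|8| out[7]=121, l++
l=3 r=8: |-10|>|8| out[6]=100, l++
l=4 r=8: |-8|<=|8| out[5]=64, r--
l=4 r=7: |-8|>|-1| out[4]=64, l++
l=5 r=7: |-6|>|-1| out[3]=36, l++
l=6 r=7: |-3|>|-1| out[2]=9, l++
l=7 r=7: |-1|<=|-1| out[1]=1, r--

[1, 9, 36, 64, 64, 100, 121, 324, 529]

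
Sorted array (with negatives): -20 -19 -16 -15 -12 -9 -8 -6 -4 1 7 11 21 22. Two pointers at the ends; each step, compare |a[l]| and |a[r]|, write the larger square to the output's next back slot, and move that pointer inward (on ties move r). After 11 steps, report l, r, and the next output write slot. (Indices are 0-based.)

[0,13] |-20|<=|22| out[13]=484 → r--
[0,12] |-20|<=|21| out[12]=441 → r--
[0,11] |-20|>|11| out[11]=400 → l++
[1,11] |-19|>|11| out[10]=361 → l++
[2,11] |-16|>|11| out[9]=256 → l++
[3,11] |-15|>|11| out[8]=225 → l++
[4,11] |-12|>|11| out[7]=144 → l++
[5,11] |-9|<=|11| out[6]=121 → r--
[5,10] |-9|>|7| out[5]=81 → l++
[6,10] |-8|>|7| out[4]=64 → l++
[7,10] |-6|<=|7| out[3]=49 → r--

l=7, r=9, next write slot=2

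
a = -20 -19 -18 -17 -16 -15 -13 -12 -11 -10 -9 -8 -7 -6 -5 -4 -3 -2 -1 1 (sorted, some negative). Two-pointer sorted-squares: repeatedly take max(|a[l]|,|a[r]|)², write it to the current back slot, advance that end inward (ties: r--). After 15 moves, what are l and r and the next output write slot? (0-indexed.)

l=0 r=19: |-20|>|1| out[19]=400, l++
l=1 r=19: |-19|>|1| out[18]=361, l++
l=2 r=19: |-18|>|1| out[17]=324, l++
l=3 r=19: |-17|>|1| out[16]=289, l++
l=4 r=19: |-16|>|1| out[15]=256, l++
l=5 r=19: |-15|>|1| out[14]=225, l++
l=6 r=19: |-13|>|1| out[13]=169, l++
l=7 r=19: |-12|>|1| out[12]=144, l++
l=8 r=19: |-11|>|1| out[11]=121, l++
l=9 r=19: |-10|>|1| out[10]=100, l++
l=10 r=19: |-9|>|1| out[9]=81, l++
l=11 r=19: |-8|>|1| out[8]=64, l++
l=12 r=19: |-7|>|1| out[7]=49, l++
l=13 r=19: |-6|>|1| out[6]=36, l++
l=14 r=19: |-5|>|1| out[5]=25, l++

l=15, r=19, next write slot=4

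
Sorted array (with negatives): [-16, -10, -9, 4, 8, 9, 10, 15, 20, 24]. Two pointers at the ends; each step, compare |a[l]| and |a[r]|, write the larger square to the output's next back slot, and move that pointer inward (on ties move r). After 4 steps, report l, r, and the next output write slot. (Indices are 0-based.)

l=0 r=9: |-16|<=|24| out[9]=576, r--
l=0 r=8: |-16|<=|20| out[8]=400, r--
l=0 r=7: |-16|>|15| out[7]=256, l++
l=1 r=7: |-10|<=|15| out[6]=225, r--

l=1, r=6, next write slot=5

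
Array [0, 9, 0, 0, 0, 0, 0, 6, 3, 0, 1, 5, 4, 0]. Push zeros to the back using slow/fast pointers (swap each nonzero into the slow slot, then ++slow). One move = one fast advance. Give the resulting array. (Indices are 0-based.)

(s=0,f=0) a[fast]=0 → fast++
(s=0,f=1) a[fast]=9≠0 swap→a[0]=9 → slow++,fast++
(s=1,f=2) a[fast]=0 → fast++
(s=1,f=3) a[fast]=0 → fast++
(s=1,f=4) a[fast]=0 → fast++
(s=1,f=5) a[fast]=0 → fast++
(s=1,f=6) a[fast]=0 → fast++
(s=1,f=7) a[fast]=6≠0 swap→a[1]=6 → slow++,fast++
(s=2,f=8) a[fast]=3≠0 swap→a[2]=3 → slow++,fast++
(s=3,f=9) a[fast]=0 → fast++
(s=3,f=10) a[fast]=1≠0 swap→a[3]=1 → slow++,fast++
(s=4,f=11) a[fast]=5≠0 swap→a[4]=5 → slow++,fast++
(s=5,f=12) a[fast]=4≠0 swap→a[5]=4 → slow++,fast++
(s=6,f=13) a[fast]=0 → fast++

[9, 6, 3, 1, 5, 4, 0, 0, 0, 0, 0, 0, 0, 0]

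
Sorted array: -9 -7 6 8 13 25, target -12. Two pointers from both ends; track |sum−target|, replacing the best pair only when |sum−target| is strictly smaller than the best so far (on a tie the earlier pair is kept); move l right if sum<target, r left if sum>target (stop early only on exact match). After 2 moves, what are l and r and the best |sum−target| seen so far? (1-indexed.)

l=1, r=4, best |Δ|=16

[1,6] -9+25=16 d=28 * → r--
[1,5] -9+13=4 d=16 * → r--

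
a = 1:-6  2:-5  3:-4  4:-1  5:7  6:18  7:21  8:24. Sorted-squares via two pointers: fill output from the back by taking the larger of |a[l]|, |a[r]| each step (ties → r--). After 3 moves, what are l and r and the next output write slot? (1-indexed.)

[1,8] |-6|<=|24| out[8]=576 → r--
[1,7] |-6|<=|21| out[7]=441 → r--
[1,6] |-6|<=|18| out[6]=324 → r--

l=1, r=5, next write slot=5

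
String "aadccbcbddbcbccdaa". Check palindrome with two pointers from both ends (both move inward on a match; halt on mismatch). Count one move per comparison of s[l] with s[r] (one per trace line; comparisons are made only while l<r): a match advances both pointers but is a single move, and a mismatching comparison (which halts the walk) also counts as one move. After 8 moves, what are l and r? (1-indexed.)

l=9, r=10

l=1 r=18: 'a'=='a', l++,r--
l=2 r=17: 'a'=='a', l++,r--
l=3 r=16: 'd'=='d', l++,r--
l=4 r=15: 'c'=='c', l++,r--
l=5 r=14: 'c'=='c', l++,r--
l=6 r=13: 'b'=='b', l++,r--
l=7 r=12: 'c'=='c', l++,r--
l=8 r=11: 'b'=='b', l++,r--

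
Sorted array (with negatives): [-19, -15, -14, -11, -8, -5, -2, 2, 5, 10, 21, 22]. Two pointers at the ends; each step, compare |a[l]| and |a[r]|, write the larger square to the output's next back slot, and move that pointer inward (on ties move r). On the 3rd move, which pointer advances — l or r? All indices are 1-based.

[1,12] |-19|<=|22| out[12]=484 → r--
[1,11] |-19|<=|21| out[11]=441 → r--
[1,10] |-19|>|10| out[10]=361 → l++

l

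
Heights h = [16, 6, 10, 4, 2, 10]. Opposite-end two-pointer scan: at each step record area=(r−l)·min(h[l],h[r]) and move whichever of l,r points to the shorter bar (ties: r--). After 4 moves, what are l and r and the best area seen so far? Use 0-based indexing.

l=0, r=1, best area=50

l=0 r=5: min(16,10)*5=50 best=50 *, r--
l=0 r=4: min(16,2)*4=8 best=50, r--
l=0 r=3: min(16,4)*3=12 best=50, r--
l=0 r=2: min(16,10)*2=20 best=50, r--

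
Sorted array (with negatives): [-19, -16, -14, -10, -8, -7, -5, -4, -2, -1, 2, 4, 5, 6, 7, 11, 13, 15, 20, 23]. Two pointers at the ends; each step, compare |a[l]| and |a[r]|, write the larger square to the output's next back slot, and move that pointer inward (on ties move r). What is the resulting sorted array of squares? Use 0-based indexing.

[0,19] |-19|<=|23| out[19]=529 → r--
[0,18] |-19|<=|20| out[18]=400 → r--
[0,17] |-19|>|15| out[17]=361 → l++
[1,17] |-16|>|15| out[16]=256 → l++
[2,17] |-14|<=|15| out[15]=225 → r--
[2,16] |-14|>|13| out[14]=196 → l++
[3,16] |-10|<=|13| out[13]=169 → r--
[3,15] |-10|<=|11| out[12]=121 → r--
[3,14] |-10|>|7| out[11]=100 → l++
[4,14] |-8|>|7| out[10]=64 → l++
[5,14] |-7|<=|7| out[9]=49 → r--
[5,13] |-7|>|6| out[8]=49 → l++
[6,13] |-5|<=|6| out[7]=36 → r--
[6,12] |-5|<=|5| out[6]=25 → r--
[6,11] |-5|>|4| out[5]=25 → l++
[7,11] |-4|<=|4| out[4]=16 → r--
[7,10] |-4|>|2| out[3]=16 → l++
[8,10] |-2|<=|2| out[2]=4 → r--
[8,9] |-2|>|-1| out[1]=4 → l++
[9,9] |-1|<=|-1| out[0]=1 → r--

[1, 4, 4, 16, 16, 25, 25, 36, 49, 49, 64, 100, 121, 169, 196, 225, 256, 361, 400, 529]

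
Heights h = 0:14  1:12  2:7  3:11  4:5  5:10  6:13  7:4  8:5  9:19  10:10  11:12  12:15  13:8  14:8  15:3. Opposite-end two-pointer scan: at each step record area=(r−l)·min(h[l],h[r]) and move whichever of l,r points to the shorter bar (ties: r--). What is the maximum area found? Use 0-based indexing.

max area = 168

l=0 r=15: min(14,3)*15=45 best=45 *, r--
l=0 r=14: min(14,8)*14=112 best=112 *, r--
l=0 r=13: min(14,8)*13=104 best=112, r--
l=0 r=12: min(14,15)*12=168 best=168 *, l++
l=1 r=12: min(12,15)*11=132 best=168, l++
l=2 r=12: min(7,15)*10=70 best=168, l++
l=3 r=12: min(11,15)*9=99 best=168, l++
l=4 r=12: min(5,15)*8=40 best=168, l++
l=5 r=12: min(10,15)*7=70 best=168, l++
l=6 r=12: min(13,15)*6=78 best=168, l++
l=7 r=12: min(4,15)*5=20 best=168, l++
l=8 r=12: min(5,15)*4=20 best=168, l++
l=9 r=12: min(19,15)*3=45 best=168, r--
l=9 r=11: min(19,12)*2=24 best=168, r--
l=9 r=10: min(19,10)*1=10 best=168, r--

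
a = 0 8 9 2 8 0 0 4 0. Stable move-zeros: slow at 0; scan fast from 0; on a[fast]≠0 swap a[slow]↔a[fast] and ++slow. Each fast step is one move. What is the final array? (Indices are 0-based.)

(s=0,f=0) a[fast]=0 → fast++
(s=0,f=1) a[fast]=8≠0 swap→a[0]=8 → slow++,fast++
(s=1,f=2) a[fast]=9≠0 swap→a[1]=9 → slow++,fast++
(s=2,f=3) a[fast]=2≠0 swap→a[2]=2 → slow++,fast++
(s=3,f=4) a[fast]=8≠0 swap→a[3]=8 → slow++,fast++
(s=4,f=5) a[fast]=0 → fast++
(s=4,f=6) a[fast]=0 → fast++
(s=4,f=7) a[fast]=4≠0 swap→a[4]=4 → slow++,fast++
(s=5,f=8) a[fast]=0 → fast++

[8, 9, 2, 8, 4, 0, 0, 0, 0]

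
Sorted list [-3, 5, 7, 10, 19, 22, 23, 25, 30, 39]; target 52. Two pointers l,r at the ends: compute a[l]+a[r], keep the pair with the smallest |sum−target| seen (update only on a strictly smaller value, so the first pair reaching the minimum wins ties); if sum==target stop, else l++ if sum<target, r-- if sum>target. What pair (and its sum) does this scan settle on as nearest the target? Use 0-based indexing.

[0,9] -3+39=36 d=16 * → l++
[1,9] 5+39=44 d=8 * → l++
[2,9] 7+39=46 d=6 * → l++
[3,9] 10+39=49 d=3 * → l++
[4,9] 19+39=58 d=6 → r--
[4,8] 19+30=49 d=3 → l++
[5,8] 22+30=52 d=0 * → stop

pair (22, 30) with sum 52 (|Δ|=0)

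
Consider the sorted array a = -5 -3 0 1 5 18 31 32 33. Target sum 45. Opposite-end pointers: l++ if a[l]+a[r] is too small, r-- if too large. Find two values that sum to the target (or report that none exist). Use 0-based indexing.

no pair

[0,8] -5+33=28 <45 → l++
[1,8] -3+33=30 <45 → l++
[2,8] 0+33=33 <45 → l++
[3,8] 1+33=34 <45 → l++
[4,8] 5+33=38 <45 → l++
[5,8] 18+33=51 >45 → r--
[5,7] 18+32=50 >45 → r--
[5,6] 18+31=49 >45 → r--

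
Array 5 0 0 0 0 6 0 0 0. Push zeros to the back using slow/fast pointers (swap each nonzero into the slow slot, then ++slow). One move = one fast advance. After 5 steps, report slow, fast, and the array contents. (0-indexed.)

slow=1, fast=5, a=[5, 0, 0, 0, 0, 6, 0, 0, 0]

(s=0,f=0) a[fast]=5≠0 swap→a[0]=5 → slow++,fast++
(s=1,f=1) a[fast]=0 → fast++
(s=1,f=2) a[fast]=0 → fast++
(s=1,f=3) a[fast]=0 → fast++
(s=1,f=4) a[fast]=0 → fast++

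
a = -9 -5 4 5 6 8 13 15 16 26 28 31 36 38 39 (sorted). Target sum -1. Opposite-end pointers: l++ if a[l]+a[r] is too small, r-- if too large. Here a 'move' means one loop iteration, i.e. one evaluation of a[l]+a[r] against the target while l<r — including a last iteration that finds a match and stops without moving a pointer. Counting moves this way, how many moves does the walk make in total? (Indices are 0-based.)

[0,14] -9+39=30 >-1 → r--
[0,13] -9+38=29 >-1 → r--
[0,12] -9+36=27 >-1 → r--
[0,11] -9+31=22 >-1 → r--
[0,10] -9+28=19 >-1 → r--
[0,9] -9+26=17 >-1 → r--
[0,8] -9+16=7 >-1 → r--
[0,7] -9+15=6 >-1 → r--
[0,6] -9+13=4 >-1 → r--
[0,5] -9+8=-1 → found

10 moves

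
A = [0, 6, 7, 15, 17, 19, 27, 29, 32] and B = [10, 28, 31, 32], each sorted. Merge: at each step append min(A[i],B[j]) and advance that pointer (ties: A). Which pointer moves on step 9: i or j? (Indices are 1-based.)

[i=1,j=1] A[i]=0<=B[j]=10 take 0 → i++
[i=2,j=1] A[i]=6<=B[j]=10 take 6 → i++
[i=3,j=1] A[i]=7<=B[j]=10 take 7 → i++
[i=4,j=1] A[i]=15>B[j]=10 take 10 → j++
[i=4,j=2] A[i]=15<=B[j]=28 take 15 → i++
[i=5,j=2] A[i]=17<=B[j]=28 take 17 → i++
[i=6,j=2] A[i]=19<=B[j]=28 take 19 → i++
[i=7,j=2] A[i]=27<=B[j]=28 take 27 → i++
[i=8,j=2] A[i]=29>B[j]=28 take 28 → j++

j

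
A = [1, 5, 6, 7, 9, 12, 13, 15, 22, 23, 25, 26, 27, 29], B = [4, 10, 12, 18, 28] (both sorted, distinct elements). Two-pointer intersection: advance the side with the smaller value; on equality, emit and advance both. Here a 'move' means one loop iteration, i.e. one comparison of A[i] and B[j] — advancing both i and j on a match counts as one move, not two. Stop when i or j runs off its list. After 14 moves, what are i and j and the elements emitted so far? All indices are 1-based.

i=12, j=5, emitted=[12]

[i=1,j=1] 1<4 → i++
[i=2,j=1] 5>4 → j++
[i=2,j=2] 5<10 → i++
[i=3,j=2] 6<10 → i++
[i=4,j=2] 7<10 → i++
[i=5,j=2] 9<10 → i++
[i=6,j=2] 12>10 → j++
[i=6,j=3] 12==12 emit → i++,j++
[i=7,j=4] 13<18 → i++
[i=8,j=4] 15<18 → i++
[i=9,j=4] 22>18 → j++
[i=9,j=5] 22<28 → i++
[i=10,j=5] 23<28 → i++
[i=11,j=5] 25<28 → i++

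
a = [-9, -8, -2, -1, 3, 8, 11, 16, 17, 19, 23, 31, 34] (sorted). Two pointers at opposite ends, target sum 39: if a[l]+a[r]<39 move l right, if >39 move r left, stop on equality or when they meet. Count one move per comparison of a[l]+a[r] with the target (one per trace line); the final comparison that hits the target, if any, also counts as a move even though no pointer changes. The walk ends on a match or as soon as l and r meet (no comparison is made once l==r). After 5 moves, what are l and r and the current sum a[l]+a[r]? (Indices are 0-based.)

l=5, r=12, sum=42

l=0 r=12: -9+34=25 <39, l++
l=1 r=12: -8+34=26 <39, l++
l=2 r=12: -2+34=32 <39, l++
l=3 r=12: -1+34=33 <39, l++
l=4 r=12: 3+34=37 <39, l++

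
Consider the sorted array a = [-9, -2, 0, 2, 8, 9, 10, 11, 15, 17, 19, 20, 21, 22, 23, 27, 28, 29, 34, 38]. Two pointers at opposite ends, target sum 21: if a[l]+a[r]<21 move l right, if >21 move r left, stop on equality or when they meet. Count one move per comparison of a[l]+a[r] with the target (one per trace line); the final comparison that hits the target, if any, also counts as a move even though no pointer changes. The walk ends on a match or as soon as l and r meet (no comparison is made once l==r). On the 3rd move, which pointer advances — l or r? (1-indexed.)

[1,20] -9+38=29 >21 → r--
[1,19] -9+34=25 >21 → r--
[1,18] -9+29=20 <21 → l++

l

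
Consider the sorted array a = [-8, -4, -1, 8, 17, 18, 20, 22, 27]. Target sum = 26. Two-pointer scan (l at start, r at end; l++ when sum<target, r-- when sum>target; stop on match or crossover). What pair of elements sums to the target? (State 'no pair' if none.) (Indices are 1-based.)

(-1, 27)

[1,9] -8+27=19 <26 → l++
[2,9] -4+27=23 <26 → l++
[3,9] -1+27=26 → found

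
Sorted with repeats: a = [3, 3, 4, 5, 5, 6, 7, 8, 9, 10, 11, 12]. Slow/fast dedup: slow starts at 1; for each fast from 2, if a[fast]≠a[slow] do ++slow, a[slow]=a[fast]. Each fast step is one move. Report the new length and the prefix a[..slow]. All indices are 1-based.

slow=1 fast=2: a[fast]=3=a[slow] dup, fast++
slow=1 fast=3: a[fast]=4≠a[slow]=3 write a[2]=4, slow++,fast++
slow=2 fast=4: a[fast]=5≠a[slow]=4 write a[3]=5, slow++,fast++
slow=3 fast=5: a[fast]=5=a[slow] dup, fast++
slow=3 fast=6: a[fast]=6≠a[slow]=5 write a[4]=6, slow++,fast++
slow=4 fast=7: a[fast]=7≠a[slow]=6 write a[5]=7, slow++,fast++
slow=5 fast=8: a[fast]=8≠a[slow]=7 write a[6]=8, slow++,fast++
slow=6 fast=9: a[fast]=9≠a[slow]=8 write a[7]=9, slow++,fast++
slow=7 fast=10: a[fast]=10≠a[slow]=9 write a[8]=10, slow++,fast++
slow=8 fast=11: a[fast]=11≠a[slow]=10 write a[9]=11, slow++,fast++
slow=9 fast=12: a[fast]=12≠a[slow]=11 write a[10]=12, slow++,fast++

length 10; prefix = [3, 4, 5, 6, 7, 8, 9, 10, 11, 12]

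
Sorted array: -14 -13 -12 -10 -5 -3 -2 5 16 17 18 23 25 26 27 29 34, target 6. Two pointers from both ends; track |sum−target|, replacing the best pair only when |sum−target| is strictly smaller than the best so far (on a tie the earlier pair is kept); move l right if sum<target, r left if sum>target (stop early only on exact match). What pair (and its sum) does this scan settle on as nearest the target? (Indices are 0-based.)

pair (-12, 18) with sum 6 (|Δ|=0)

l=0 r=16: -14+34=20 d=14 *, r--
l=0 r=15: -14+29=15 d=9 *, r--
l=0 r=14: -14+27=13 d=7 *, r--
l=0 r=13: -14+26=12 d=6 *, r--
l=0 r=12: -14+25=11 d=5 *, r--
l=0 r=11: -14+23=9 d=3 *, r--
l=0 r=10: -14+18=4 d=2 *, l++
l=1 r=10: -13+18=5 d=1 *, l++
l=2 r=10: -12+18=6 d=0 *, stop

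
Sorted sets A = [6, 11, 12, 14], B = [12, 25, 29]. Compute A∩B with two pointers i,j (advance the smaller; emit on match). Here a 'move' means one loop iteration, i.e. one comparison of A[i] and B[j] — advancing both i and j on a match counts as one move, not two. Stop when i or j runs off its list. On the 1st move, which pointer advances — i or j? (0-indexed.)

[i=0,j=0] 6<12 → i++

i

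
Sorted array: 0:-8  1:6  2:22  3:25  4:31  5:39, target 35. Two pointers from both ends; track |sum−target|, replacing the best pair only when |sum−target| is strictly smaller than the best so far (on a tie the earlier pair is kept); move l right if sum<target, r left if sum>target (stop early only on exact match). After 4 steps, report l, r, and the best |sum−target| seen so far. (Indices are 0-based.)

[0,5] -8+39=31 d=4 * → l++
[1,5] 6+39=45 d=10 → r--
[1,4] 6+31=37 d=2 * → r--
[1,3] 6+25=31 d=4 → l++

l=2, r=3, best |Δ|=2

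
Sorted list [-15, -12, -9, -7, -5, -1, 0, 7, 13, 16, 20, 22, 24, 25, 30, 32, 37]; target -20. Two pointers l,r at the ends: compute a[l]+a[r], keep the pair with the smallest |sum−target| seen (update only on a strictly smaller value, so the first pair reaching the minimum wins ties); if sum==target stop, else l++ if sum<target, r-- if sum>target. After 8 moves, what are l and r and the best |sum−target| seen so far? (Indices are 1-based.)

l=1, r=9, best |Δ|=21

[1,17] -15+37=22 d=42 * → r--
[1,16] -15+32=17 d=37 * → r--
[1,15] -15+30=15 d=35 * → r--
[1,14] -15+25=10 d=30 * → r--
[1,13] -15+24=9 d=29 * → r--
[1,12] -15+22=7 d=27 * → r--
[1,11] -15+20=5 d=25 * → r--
[1,10] -15+16=1 d=21 * → r--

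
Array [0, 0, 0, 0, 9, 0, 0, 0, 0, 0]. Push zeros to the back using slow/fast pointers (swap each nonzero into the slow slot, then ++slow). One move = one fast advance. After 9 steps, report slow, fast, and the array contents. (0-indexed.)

slow=0 fast=0: a[fast]=0, fast++
slow=0 fast=1: a[fast]=0, fast++
slow=0 fast=2: a[fast]=0, fast++
slow=0 fast=3: a[fast]=0, fast++
slow=0 fast=4: a[fast]=9≠0 swap→a[0]=9, slow++,fast++
slow=1 fast=5: a[fast]=0, fast++
slow=1 fast=6: a[fast]=0, fast++
slow=1 fast=7: a[fast]=0, fast++
slow=1 fast=8: a[fast]=0, fast++

slow=1, fast=9, a=[9, 0, 0, 0, 0, 0, 0, 0, 0, 0]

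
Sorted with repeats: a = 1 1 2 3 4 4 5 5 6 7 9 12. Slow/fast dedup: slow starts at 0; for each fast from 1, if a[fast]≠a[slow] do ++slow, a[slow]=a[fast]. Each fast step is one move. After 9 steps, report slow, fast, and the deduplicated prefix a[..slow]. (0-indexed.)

(s=0,f=1) a[fast]=1=a[slow] dup → fast++
(s=0,f=2) a[fast]=2≠a[slow]=1 write a[1]=2 → slow++,fast++
(s=1,f=3) a[fast]=3≠a[slow]=2 write a[2]=3 → slow++,fast++
(s=2,f=4) a[fast]=4≠a[slow]=3 write a[3]=4 → slow++,fast++
(s=3,f=5) a[fast]=4=a[slow] dup → fast++
(s=3,f=6) a[fast]=5≠a[slow]=4 write a[4]=5 → slow++,fast++
(s=4,f=7) a[fast]=5=a[slow] dup → fast++
(s=4,f=8) a[fast]=6≠a[slow]=5 write a[5]=6 → slow++,fast++
(s=5,f=9) a[fast]=7≠a[slow]=6 write a[6]=7 → slow++,fast++

slow=6, fast=10, prefix=[1, 2, 3, 4, 5, 6, 7]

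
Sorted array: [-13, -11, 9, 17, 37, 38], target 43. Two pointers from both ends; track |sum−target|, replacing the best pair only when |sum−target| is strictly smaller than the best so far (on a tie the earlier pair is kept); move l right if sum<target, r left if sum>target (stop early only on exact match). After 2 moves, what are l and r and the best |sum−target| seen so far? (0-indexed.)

l=2, r=5, best |Δ|=16

l=0 r=5: -13+38=25 d=18 *, l++
l=1 r=5: -11+38=27 d=16 *, l++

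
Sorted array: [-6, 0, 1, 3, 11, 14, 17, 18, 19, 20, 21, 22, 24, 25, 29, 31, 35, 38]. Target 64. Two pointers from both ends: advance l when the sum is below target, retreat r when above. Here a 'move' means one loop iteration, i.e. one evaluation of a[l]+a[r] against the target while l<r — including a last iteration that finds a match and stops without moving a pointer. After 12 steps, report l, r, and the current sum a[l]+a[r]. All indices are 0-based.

l=12, r=17, sum=62

l=0 r=17: -6+38=32 <64, l++
l=1 r=17: 0+38=38 <64, l++
l=2 r=17: 1+38=39 <64, l++
l=3 r=17: 3+38=41 <64, l++
l=4 r=17: 11+38=49 <64, l++
l=5 r=17: 14+38=52 <64, l++
l=6 r=17: 17+38=55 <64, l++
l=7 r=17: 18+38=56 <64, l++
l=8 r=17: 19+38=57 <64, l++
l=9 r=17: 20+38=58 <64, l++
l=10 r=17: 21+38=59 <64, l++
l=11 r=17: 22+38=60 <64, l++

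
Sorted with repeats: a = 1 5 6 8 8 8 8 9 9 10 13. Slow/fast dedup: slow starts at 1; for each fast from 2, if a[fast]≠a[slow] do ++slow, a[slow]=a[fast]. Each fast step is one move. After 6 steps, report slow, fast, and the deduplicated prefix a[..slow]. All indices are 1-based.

slow=4, fast=8, prefix=[1, 5, 6, 8]

slow=1 fast=2: a[fast]=5≠a[slow]=1 write a[2]=5, slow++,fast++
slow=2 fast=3: a[fast]=6≠a[slow]=5 write a[3]=6, slow++,fast++
slow=3 fast=4: a[fast]=8≠a[slow]=6 write a[4]=8, slow++,fast++
slow=4 fast=5: a[fast]=8=a[slow] dup, fast++
slow=4 fast=6: a[fast]=8=a[slow] dup, fast++
slow=4 fast=7: a[fast]=8=a[slow] dup, fast++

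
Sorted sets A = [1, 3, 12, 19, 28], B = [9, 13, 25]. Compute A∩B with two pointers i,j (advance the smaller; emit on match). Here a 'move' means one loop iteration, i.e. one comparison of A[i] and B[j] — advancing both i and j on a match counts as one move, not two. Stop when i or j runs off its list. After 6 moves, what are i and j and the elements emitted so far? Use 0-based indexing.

i=4, j=2, emitted=[]

[i=0,j=0] 1<9 → i++
[i=1,j=0] 3<9 → i++
[i=2,j=0] 12>9 → j++
[i=2,j=1] 12<13 → i++
[i=3,j=1] 19>13 → j++
[i=3,j=2] 19<25 → i++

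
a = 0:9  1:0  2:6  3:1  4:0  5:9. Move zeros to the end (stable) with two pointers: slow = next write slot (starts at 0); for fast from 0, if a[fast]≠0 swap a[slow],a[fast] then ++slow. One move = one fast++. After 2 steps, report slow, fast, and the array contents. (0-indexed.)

slow=0 fast=0: a[fast]=9≠0 swap→a[0]=9, slow++,fast++
slow=1 fast=1: a[fast]=0, fast++

slow=1, fast=2, a=[9, 0, 6, 1, 0, 9]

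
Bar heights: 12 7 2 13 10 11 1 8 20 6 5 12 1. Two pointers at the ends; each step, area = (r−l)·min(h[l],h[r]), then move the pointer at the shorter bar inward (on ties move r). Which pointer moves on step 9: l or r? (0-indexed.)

l=0 r=12: min(12,1)*12=12 best=12 *, r--
l=0 r=11: min(12,12)*11=132 best=132 *, r--
l=0 r=10: min(12,5)*10=50 best=132, r--
l=0 r=9: min(12,6)*9=54 best=132, r--
l=0 r=8: min(12,20)*8=96 best=132, l++
l=1 r=8: min(7,20)*7=49 best=132, l++
l=2 r=8: min(2,20)*6=12 best=132, l++
l=3 r=8: min(13,20)*5=65 best=132, l++
l=4 r=8: min(10,20)*4=40 best=132, l++

l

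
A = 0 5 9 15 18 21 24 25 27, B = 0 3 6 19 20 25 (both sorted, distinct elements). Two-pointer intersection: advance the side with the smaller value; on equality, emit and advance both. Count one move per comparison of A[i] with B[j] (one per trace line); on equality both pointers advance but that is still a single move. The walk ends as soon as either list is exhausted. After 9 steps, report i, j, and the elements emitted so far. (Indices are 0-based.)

i=5, j=5, emitted=[0]

i=0 j=0: 0==0 emit, i++,j++
i=1 j=1: 5>3, j++
i=1 j=2: 5<6, i++
i=2 j=2: 9>6, j++
i=2 j=3: 9<19, i++
i=3 j=3: 15<19, i++
i=4 j=3: 18<19, i++
i=5 j=3: 21>19, j++
i=5 j=4: 21>20, j++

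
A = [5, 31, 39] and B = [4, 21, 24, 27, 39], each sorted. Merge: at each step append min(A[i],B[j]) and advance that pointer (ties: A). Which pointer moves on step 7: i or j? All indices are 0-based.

i=0 j=0: A[i]=5>B[j]=4 take 4, j++
i=0 j=1: A[i]=5<=B[j]=21 take 5, i++
i=1 j=1: A[i]=31>B[j]=21 take 21, j++
i=1 j=2: A[i]=31>B[j]=24 take 24, j++
i=1 j=3: A[i]=31>B[j]=27 take 27, j++
i=1 j=4: A[i]=31<=B[j]=39 take 31, i++
i=2 j=4: A[i]=39<=B[j]=39 take 39, i++

i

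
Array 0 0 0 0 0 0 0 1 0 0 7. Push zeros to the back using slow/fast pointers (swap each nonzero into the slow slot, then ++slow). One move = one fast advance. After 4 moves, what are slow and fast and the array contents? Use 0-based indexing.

slow=0 fast=0: a[fast]=0, fast++
slow=0 fast=1: a[fast]=0, fast++
slow=0 fast=2: a[fast]=0, fast++
slow=0 fast=3: a[fast]=0, fast++

slow=0, fast=4, a=[0, 0, 0, 0, 0, 0, 0, 1, 0, 0, 7]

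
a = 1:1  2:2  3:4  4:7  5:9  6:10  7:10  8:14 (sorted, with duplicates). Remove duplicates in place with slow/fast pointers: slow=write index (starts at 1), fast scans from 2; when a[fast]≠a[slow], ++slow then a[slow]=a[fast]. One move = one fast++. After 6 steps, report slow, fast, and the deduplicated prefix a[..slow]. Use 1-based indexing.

slow=6, fast=8, prefix=[1, 2, 4, 7, 9, 10]

slow=1 fast=2: a[fast]=2≠a[slow]=1 write a[2]=2, slow++,fast++
slow=2 fast=3: a[fast]=4≠a[slow]=2 write a[3]=4, slow++,fast++
slow=3 fast=4: a[fast]=7≠a[slow]=4 write a[4]=7, slow++,fast++
slow=4 fast=5: a[fast]=9≠a[slow]=7 write a[5]=9, slow++,fast++
slow=5 fast=6: a[fast]=10≠a[slow]=9 write a[6]=10, slow++,fast++
slow=6 fast=7: a[fast]=10=a[slow] dup, fast++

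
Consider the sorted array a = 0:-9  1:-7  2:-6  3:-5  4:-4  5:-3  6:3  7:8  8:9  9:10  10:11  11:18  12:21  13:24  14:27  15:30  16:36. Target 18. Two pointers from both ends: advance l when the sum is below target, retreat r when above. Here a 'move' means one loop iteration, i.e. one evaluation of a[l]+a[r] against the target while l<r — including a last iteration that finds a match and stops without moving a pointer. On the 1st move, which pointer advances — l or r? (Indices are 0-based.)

[0,16] -9+36=27 >18 → r--

r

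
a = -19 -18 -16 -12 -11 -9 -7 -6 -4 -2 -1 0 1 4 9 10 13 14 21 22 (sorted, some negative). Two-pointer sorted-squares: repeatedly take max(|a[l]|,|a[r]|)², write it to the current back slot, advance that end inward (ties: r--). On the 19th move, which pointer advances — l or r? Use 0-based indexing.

l

[0,19] |-19|<=|22| out[19]=484 → r--
[0,18] |-19|<=|21| out[18]=441 → r--
[0,17] |-19|>|14| out[17]=361 → l++
[1,17] |-18|>|14| out[16]=324 → l++
[2,17] |-16|>|14| out[15]=256 → l++
[3,17] |-12|<=|14| out[14]=196 → r--
[3,16] |-12|<=|13| out[13]=169 → r--
[3,15] |-12|>|10| out[12]=144 → l++
[4,15] |-11|>|10| out[11]=121 → l++
[5,15] |-9|<=|10| out[10]=100 → r--
[5,14] |-9|<=|9| out[9]=81 → r--
[5,13] |-9|>|4| out[8]=81 → l++
[6,13] |-7|>|4| out[7]=49 → l++
[7,13] |-6|>|4| out[6]=36 → l++
[8,13] |-4|<=|4| out[5]=16 → r--
[8,12] |-4|>|1| out[4]=16 → l++
[9,12] |-2|>|1| out[3]=4 → l++
[10,12] |-1|<=|1| out[2]=1 → r--
[10,11] |-1|>|0| out[1]=1 → l++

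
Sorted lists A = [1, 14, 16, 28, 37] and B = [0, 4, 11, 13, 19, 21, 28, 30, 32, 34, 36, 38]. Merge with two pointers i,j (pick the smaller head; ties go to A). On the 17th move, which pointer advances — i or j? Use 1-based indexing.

j

[i=1,j=1] A[i]=1>B[j]=0 take 0 → j++
[i=1,j=2] A[i]=1<=B[j]=4 take 1 → i++
[i=2,j=2] A[i]=14>B[j]=4 take 4 → j++
[i=2,j=3] A[i]=14>B[j]=11 take 11 → j++
[i=2,j=4] A[i]=14>B[j]=13 take 13 → j++
[i=2,j=5] A[i]=14<=B[j]=19 take 14 → i++
[i=3,j=5] A[i]=16<=B[j]=19 take 16 → i++
[i=4,j=5] A[i]=28>B[j]=19 take 19 → j++
[i=4,j=6] A[i]=28>B[j]=21 take 21 → j++
[i=4,j=7] A[i]=28<=B[j]=28 take 28 → i++
[i=5,j=7] A[i]=37>B[j]=28 take 28 → j++
[i=5,j=8] A[i]=37>B[j]=30 take 30 → j++
[i=5,j=9] A[i]=37>B[j]=32 take 32 → j++
[i=5,j=10] A[i]=37>B[j]=34 take 34 → j++
[i=5,j=11] A[i]=37>B[j]=36 take 36 → j++
[i=5,j=12] A[i]=37<=B[j]=38 take 37 → i++
[i=6,j=12] A done, take B[j]=38 → j++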